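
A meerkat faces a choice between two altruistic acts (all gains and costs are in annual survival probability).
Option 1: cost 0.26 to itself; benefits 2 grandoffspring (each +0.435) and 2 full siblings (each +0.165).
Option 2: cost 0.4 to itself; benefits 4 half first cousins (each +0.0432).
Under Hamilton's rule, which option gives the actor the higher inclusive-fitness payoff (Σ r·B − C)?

Option 1

Option 1: r to a grandoffspring = 0.25.
Option 1: r to a full sibling = 0.5.
Option 1: Σ r·B − C = (2·0.25·0.435 + 2·0.5·0.165) − 0.26 = 0.1225.
Option 2: r to a half first cousin = 0.0625.
Option 2: Σ r·B − C = (4·0.0625·0.0432) − 0.4 = -0.3892.
Option 1 has the higher net inclusive-fitness payoff.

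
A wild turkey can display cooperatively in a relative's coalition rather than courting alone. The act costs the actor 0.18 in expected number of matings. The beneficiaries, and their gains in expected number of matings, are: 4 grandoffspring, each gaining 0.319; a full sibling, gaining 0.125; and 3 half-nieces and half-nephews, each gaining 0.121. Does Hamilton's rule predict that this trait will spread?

Yes

Hamilton's rule: the trait is favored when the sum of r·B over every recipient exceeds the actor's cost C.
r to a grandoffspring = 0.25 (two parent–offspring links: r = (1/2)^2 = 1/4).
r to a full sibling = 1/2 (full sibs share both parents — two paths of length 2: r = 2·(1/2)^2 = 1/2).
r to a half-niece or half-nephew = 0.125 (half-aunt/uncle↔niece/nephew: one path of length 3: r = (1/2)^3 = 1/8).
Summing one r·B term per recipient: 4·0.25·0.319 + 1·0.5·0.125 + 3·0.125·0.121 = 0.426875.
0.426875 > 0.18: the indirect benefit exceeds the cost.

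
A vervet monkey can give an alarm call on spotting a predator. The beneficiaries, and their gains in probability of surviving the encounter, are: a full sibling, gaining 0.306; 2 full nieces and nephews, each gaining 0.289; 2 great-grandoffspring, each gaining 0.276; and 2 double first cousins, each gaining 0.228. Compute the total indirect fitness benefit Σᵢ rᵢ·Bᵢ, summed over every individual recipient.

r to a full sibling = 1/2 (full sibs share both parents — two paths of length 2: r = 2·(1/2)^2 = 1/2).
r to a full niece or nephew = 0.25 (full aunt/uncle↔niece/nephew: two paths of length 3 through the shared grandparent pair: r = 2·(1/2)^3 = 1/4).
r to a great-grandoffspring = 1/8 (three parent–offspring links: r = (1/2)^3 = 1/8).
r to a double first cousin = 0.25 (double first cousins share both grandparent pairs — four paths of length 4: r = 4·(1/2)^4 = 1/4).
Summing one r·B term per recipient: 1·0.5·0.306 + 2·0.25·0.289 + 2·0.125·0.276 + 2·0.25·0.228 = 0.4805.

0.4805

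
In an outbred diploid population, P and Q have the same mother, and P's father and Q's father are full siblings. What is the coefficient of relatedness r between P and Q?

Wright's path rule: contributions from independent ancestry routes add.
P and Q are related in two ways: half-sibs through their shared mother (r = 1/4) and first cousins through their fathers (r = 1/8).
r = 1/4 + 1/8 = 3/8 = 0.375.

0.375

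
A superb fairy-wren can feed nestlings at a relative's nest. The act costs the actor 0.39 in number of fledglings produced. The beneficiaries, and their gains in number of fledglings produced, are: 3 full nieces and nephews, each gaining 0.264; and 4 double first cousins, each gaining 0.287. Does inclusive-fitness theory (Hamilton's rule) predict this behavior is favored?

Hamilton's rule: the trait is favored when the sum of r·B over every recipient exceeds the actor's cost C.
r to a full niece or nephew = 0.25 (full aunt/uncle↔niece/nephew: two paths of length 3 through the shared grandparent pair: r = 2·(1/2)^3 = 1/4).
r to a double first cousin = 1/4 (double first cousins share both grandparent pairs — four paths of length 4: r = 4·(1/2)^4 = 1/4).
Summing one r·B term per recipient: 3·0.25·0.264 + 4·0.25·0.287 = 0.485.
0.485 > 0.39: the indirect benefit exceeds the cost.

Yes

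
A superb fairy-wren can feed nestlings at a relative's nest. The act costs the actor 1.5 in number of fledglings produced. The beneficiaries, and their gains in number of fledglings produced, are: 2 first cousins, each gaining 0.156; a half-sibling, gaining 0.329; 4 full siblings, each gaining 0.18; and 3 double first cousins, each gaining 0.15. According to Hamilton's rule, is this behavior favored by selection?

No

Hamilton's rule: the trait is favored when the sum of r·B over every recipient exceeds the actor's cost C.
r to a first cousin = 1/8 (first cousins share one grandparent pair — two paths of length 4: r = 2·(1/2)^4 = 1/8).
r to a half-sibling = 1/4 (half-sibs share one parent — one path of length 2: r = (1/2)^2 = 1/4).
r to a full sibling = 1/2 (full sibs share both parents — two paths of length 2: r = 2·(1/2)^2 = 1/2).
r to a double first cousin = 1/4 (double first cousins share both grandparent pairs — four paths of length 4: r = 4·(1/2)^4 = 1/4).
Summing one r·B term per recipient: 2·0.125·0.156 + 1·0.25·0.329 + 4·0.5·0.18 + 3·0.25·0.15 = 0.59375.
0.59375 < 1.5: the indirect benefit is less than the cost.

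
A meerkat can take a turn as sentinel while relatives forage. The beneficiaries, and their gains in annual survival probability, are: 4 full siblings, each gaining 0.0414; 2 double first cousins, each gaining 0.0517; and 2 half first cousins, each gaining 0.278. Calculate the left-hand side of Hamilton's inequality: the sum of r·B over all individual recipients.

r to a full sibling = 0.5 (full sibs share both parents — two paths of length 2: r = 2·(1/2)^2 = 1/2).
r to a double first cousin = 1/4 (double first cousins share both grandparent pairs — four paths of length 4: r = 4·(1/2)^4 = 1/4).
r to a half first cousin = 1/16 (half first cousins share one grandparent — one path of length 4: r = (1/2)^4 = 1/16).
Summing one r·B term per recipient: 4·0.5·0.0414 + 2·0.25·0.0517 + 2·0.0625·0.278 = 0.1434.

0.1434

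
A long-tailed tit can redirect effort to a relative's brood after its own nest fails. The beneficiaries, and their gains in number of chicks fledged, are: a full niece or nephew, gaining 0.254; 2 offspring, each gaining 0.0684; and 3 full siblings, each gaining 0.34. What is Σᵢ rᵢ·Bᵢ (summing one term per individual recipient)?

r to a full niece or nephew = 1/4 (full aunt/uncle↔niece/nephew: two paths of length 3 through the shared grandparent pair: r = 2·(1/2)^3 = 1/4).
r to an offspring = 1/2 (one parent–offspring link: r = (1/2)^1 = 1/2).
r to a full sibling = 1/2 (full sibs share both parents — two paths of length 2: r = 2·(1/2)^2 = 1/2).
Summing one r·B term per recipient: 1·0.25·0.254 + 2·0.5·0.0684 + 3·0.5·0.34 = 0.6419.

0.6419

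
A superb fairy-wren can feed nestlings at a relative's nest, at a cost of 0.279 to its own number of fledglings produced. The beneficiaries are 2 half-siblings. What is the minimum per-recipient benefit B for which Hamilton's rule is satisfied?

0.558

r to a half-sibling = 1/4 (half-sibs share one parent — one path of length 2: r = (1/2)^2 = 1/4).
Hamilton's rule with n recipients of equal r: n·r·B > C, so B > C/(n·r) = 0.279/(2·0.25) = 0.558.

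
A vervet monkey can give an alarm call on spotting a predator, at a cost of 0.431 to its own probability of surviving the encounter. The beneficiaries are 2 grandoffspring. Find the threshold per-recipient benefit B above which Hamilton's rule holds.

0.862

r to a grandoffspring = 0.25 (two parent–offspring links: r = (1/2)^2 = 1/4).
Hamilton's rule with n recipients of equal r: n·r·B > C, so B > C/(n·r) = 0.431/(2·0.25) = 0.862.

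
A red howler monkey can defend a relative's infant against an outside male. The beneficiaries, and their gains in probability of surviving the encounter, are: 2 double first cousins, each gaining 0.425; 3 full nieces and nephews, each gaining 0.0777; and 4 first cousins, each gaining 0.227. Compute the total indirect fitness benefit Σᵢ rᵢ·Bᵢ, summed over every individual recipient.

0.384275

r to a double first cousin = 1/4 (double first cousins share both grandparent pairs — four paths of length 4: r = 4·(1/2)^4 = 1/4).
r to a full niece or nephew = 1/4 (full aunt/uncle↔niece/nephew: two paths of length 3 through the shared grandparent pair: r = 2·(1/2)^3 = 1/4).
r to a first cousin = 1/8 (first cousins share one grandparent pair — two paths of length 4: r = 2·(1/2)^4 = 1/8).
Summing one r·B term per recipient: 2·0.25·0.425 + 3·0.25·0.0777 + 4·0.125·0.227 = 0.384275.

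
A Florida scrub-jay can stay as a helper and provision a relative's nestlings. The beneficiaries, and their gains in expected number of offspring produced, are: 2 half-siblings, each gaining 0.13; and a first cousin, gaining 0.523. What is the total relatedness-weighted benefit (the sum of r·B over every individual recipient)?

r to a half-sibling = 0.25 (half-sibs share one parent — one path of length 2: r = (1/2)^2 = 1/4).
r to a first cousin = 0.125 (first cousins share one grandparent pair — two paths of length 4: r = 2·(1/2)^4 = 1/8).
Summing one r·B term per recipient: 2·0.25·0.13 + 1·0.125·0.523 = 0.130375.

0.130375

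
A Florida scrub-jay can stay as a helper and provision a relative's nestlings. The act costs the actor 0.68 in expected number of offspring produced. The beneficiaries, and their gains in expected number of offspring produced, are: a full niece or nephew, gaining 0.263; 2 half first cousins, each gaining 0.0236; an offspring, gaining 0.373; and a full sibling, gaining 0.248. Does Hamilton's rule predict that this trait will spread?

No

Hamilton's rule: the trait is favored when the sum of r·B over every recipient exceeds the actor's cost C.
r to a full niece or nephew = 0.25 (full aunt/uncle↔niece/nephew: two paths of length 3 through the shared grandparent pair: r = 2·(1/2)^3 = 1/4).
r to a half first cousin = 0.0625 (half first cousins share one grandparent — one path of length 4: r = (1/2)^4 = 1/16).
r to an offspring = 0.5 (one parent–offspring link: r = (1/2)^1 = 1/2).
r to a full sibling = 0.5 (full sibs share both parents — two paths of length 2: r = 2·(1/2)^2 = 1/2).
Summing one r·B term per recipient: 1·0.25·0.263 + 2·0.0625·0.0236 + 1·0.5·0.373 + 1·0.5·0.248 = 0.3792.
0.3792 < 0.68: the indirect benefit is less than the cost.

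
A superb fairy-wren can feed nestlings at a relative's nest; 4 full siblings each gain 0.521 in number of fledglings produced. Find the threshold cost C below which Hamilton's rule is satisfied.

r to a full sibling = 0.5 (full sibs share both parents — two paths of length 2: r = 2·(1/2)^2 = 1/2).
Hamilton's rule: n·r·B > C, so the trait is favored while C < n·r·B = 4·0.5·0.521 = 1.042.

1.042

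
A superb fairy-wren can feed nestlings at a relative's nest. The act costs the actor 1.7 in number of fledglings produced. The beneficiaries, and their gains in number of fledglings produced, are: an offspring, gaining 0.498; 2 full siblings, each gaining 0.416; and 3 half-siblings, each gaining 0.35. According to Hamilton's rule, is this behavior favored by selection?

No

Hamilton's rule: the trait is favored when the sum of r·B over every recipient exceeds the actor's cost C.
r to an offspring = 0.5 (one parent–offspring link: r = (1/2)^1 = 1/2).
r to a full sibling = 1/2 (full sibs share both parents — two paths of length 2: r = 2·(1/2)^2 = 1/2).
r to a half-sibling = 1/4 (half-sibs share one parent — one path of length 2: r = (1/2)^2 = 1/4).
Summing one r·B term per recipient: 1·0.5·0.498 + 2·0.5·0.416 + 3·0.25·0.35 = 0.9275.
0.9275 < 1.7: the indirect benefit is less than the cost.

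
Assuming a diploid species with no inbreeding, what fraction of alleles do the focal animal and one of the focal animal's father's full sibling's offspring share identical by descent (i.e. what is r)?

Each parent–offspring link contributes a factor of 1/2, and independent paths through distinct common ancestors add.
First cousins share one grandparent pair — two paths of length 4: r = 2·(1/2)^4 = 1/8.

0.125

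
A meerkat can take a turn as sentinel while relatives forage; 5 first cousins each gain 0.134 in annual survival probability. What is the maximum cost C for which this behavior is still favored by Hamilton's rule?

0.08375

r to a first cousin = 0.125 (first cousins share one grandparent pair — two paths of length 4: r = 2·(1/2)^4 = 1/8).
Hamilton's rule: n·r·B > C, so the trait is favored while C < n·r·B = 5·0.125·0.134 = 0.08375.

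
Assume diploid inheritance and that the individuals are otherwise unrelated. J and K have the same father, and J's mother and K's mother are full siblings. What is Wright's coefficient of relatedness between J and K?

Wright's path rule: contributions from independent ancestry routes add.
J and K are related in two ways: half-sibs through their shared father (r = 1/4) and first cousins through their mothers (r = 1/8).
r = 1/4 + 1/8 = 3/8 = 0.375.

0.375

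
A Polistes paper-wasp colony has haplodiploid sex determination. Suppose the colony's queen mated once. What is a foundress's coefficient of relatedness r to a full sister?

Haplodiploid full sisters inherit their father's entire haploid genome identically (contributing 1/2) and on average half of their mother's contribution (1/2 · 1/2 = 1/4); r = 1/2 + 1/4 = 3/4.

0.75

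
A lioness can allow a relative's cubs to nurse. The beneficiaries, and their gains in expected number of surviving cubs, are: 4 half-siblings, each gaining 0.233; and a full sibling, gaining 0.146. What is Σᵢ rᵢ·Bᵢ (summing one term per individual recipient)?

r to a half-sibling = 0.25 (half-sibs share one parent — one path of length 2: r = (1/2)^2 = 1/4).
r to a full sibling = 0.5 (full sibs share both parents — two paths of length 2: r = 2·(1/2)^2 = 1/2).
Summing one r·B term per recipient: 4·0.25·0.233 + 1·0.5·0.146 = 0.306.

0.306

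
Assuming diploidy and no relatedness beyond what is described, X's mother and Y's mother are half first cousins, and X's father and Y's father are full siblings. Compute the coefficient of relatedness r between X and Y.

0.140625

Relatedness sums over independent paths through distinct common ancestors.
X and Y are related in two ways: half second cousins through their mothers (r = 1/64) and first cousins through their fathers (r = 1/8).
r = 1/64 + 1/8 = 0.140625.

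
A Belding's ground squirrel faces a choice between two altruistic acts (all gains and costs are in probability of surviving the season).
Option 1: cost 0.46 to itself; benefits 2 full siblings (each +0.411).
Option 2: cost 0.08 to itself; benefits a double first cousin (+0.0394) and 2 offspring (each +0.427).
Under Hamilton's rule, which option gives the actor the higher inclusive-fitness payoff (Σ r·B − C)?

Option 1: r to a full sibling = 0.5.
Option 1: Σ r·B − C = (2·0.5·0.411) − 0.46 = -0.049.
Option 2: r to a double first cousin = 0.25.
Option 2: r to an offspring = 0.5.
Option 2: Σ r·B − C = (1·0.25·0.0394 + 2·0.5·0.427) − 0.08 = 0.35685.
Option 2 has the higher net inclusive-fitness payoff.

Option 2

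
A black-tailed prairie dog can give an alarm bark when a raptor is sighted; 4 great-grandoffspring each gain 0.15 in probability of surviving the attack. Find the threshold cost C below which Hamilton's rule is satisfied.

r to a great-grandoffspring = 0.125 (three parent–offspring links: r = (1/2)^3 = 1/8).
Hamilton's rule: n·r·B > C, so the trait is favored while C < n·r·B = 4·0.125·0.15 = 0.075.

0.075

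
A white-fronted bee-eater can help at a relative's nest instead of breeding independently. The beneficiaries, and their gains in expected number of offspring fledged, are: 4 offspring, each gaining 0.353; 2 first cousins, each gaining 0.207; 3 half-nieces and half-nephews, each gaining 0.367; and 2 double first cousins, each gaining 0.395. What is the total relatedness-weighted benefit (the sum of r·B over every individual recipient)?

1.092875

r to an offspring = 1/2 (one parent–offspring link: r = (1/2)^1 = 1/2).
r to a first cousin = 1/8 (first cousins share one grandparent pair — two paths of length 4: r = 2·(1/2)^4 = 1/8).
r to a half-niece or half-nephew = 0.125 (half-aunt/uncle↔niece/nephew: one path of length 3: r = (1/2)^3 = 1/8).
r to a double first cousin = 0.25 (double first cousins share both grandparent pairs — four paths of length 4: r = 4·(1/2)^4 = 1/4).
Summing one r·B term per recipient: 4·0.5·0.353 + 2·0.125·0.207 + 3·0.125·0.367 + 2·0.25·0.395 = 1.092875.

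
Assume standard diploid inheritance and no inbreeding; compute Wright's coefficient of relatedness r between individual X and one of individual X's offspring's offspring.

0.25

Each parent–offspring link contributes a factor of 1/2, and independent paths through distinct common ancestors add.
Two parent–offspring links: r = (1/2)^2 = 1/4.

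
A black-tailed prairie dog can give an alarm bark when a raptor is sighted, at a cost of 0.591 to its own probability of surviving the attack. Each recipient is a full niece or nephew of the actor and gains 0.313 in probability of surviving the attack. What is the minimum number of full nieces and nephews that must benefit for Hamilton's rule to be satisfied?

r to a full niece or nephew = 1/4 (full aunt/uncle↔niece/nephew: two paths of length 3 through the shared grandparent pair: r = 2·(1/2)^3 = 1/4).
Hamilton's rule: n·r·B > C  ⇒  n > C/(r·B) = 0.591/(0.25·0.313) = 7.553.
The smallest integer exceeding 7.553 is 8.

8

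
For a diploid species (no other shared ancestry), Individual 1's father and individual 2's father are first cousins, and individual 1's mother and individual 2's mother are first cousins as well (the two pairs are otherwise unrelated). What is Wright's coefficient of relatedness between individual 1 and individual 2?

0.0625

Relatedness sums over independent paths through distinct common ancestors.
Individual 1 and individual 2 are related in two ways: second cousins through their fathers (r = 1/32) and second cousins through their mothers (r = 1/32).
r = 1/32 + 1/32 = 0.0625.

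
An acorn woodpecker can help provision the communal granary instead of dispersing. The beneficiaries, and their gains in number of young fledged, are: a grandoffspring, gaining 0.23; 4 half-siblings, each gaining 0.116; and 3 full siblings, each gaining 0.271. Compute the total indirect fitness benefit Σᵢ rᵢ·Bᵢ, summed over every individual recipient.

0.58

r to a grandoffspring = 1/4 (two parent–offspring links: r = (1/2)^2 = 1/4).
r to a half-sibling = 1/4 (half-sibs share one parent — one path of length 2: r = (1/2)^2 = 1/4).
r to a full sibling = 1/2 (full sibs share both parents — two paths of length 2: r = 2·(1/2)^2 = 1/2).
Summing one r·B term per recipient: 1·0.25·0.23 + 4·0.25·0.116 + 3·0.5·0.271 = 0.58.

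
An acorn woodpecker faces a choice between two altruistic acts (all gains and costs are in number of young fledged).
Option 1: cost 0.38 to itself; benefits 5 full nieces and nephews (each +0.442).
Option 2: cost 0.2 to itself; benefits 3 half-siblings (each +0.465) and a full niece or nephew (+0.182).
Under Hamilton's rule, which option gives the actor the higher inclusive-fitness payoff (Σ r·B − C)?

Option 1: r to a full niece or nephew = 0.25.
Option 1: Σ r·B − C = (5·0.25·0.442) − 0.38 = 0.1725.
Option 2: r to a half-sibling = 0.25.
Option 2: r to a full niece or nephew = 0.25.
Option 2: Σ r·B − C = (3·0.25·0.465 + 1·0.25·0.182) − 0.2 = 0.19425.
Option 2 has the higher net inclusive-fitness payoff.

Option 2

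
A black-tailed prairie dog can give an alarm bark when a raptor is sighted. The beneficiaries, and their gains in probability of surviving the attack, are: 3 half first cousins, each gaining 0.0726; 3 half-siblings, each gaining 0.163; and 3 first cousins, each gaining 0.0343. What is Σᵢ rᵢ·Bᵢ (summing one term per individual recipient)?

r to a half first cousin = 1/16 (half first cousins share one grandparent — one path of length 4: r = (1/2)^4 = 1/16).
r to a half-sibling = 1/4 (half-sibs share one parent — one path of length 2: r = (1/2)^2 = 1/4).
r to a first cousin = 1/8 (first cousins share one grandparent pair — two paths of length 4: r = 2·(1/2)^4 = 1/8).
Summing one r·B term per recipient: 3·0.0625·0.0726 + 3·0.25·0.163 + 3·0.125·0.0343 = 0.148725.

0.148725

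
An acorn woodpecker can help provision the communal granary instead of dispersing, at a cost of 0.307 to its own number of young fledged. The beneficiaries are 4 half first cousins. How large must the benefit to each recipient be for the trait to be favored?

r to a half first cousin = 0.0625 (half first cousins share one grandparent — one path of length 4: r = (1/2)^4 = 1/16).
Hamilton's rule with n recipients of equal r: n·r·B > C, so B > C/(n·r) = 0.307/(4·0.0625) = 1.228.

1.228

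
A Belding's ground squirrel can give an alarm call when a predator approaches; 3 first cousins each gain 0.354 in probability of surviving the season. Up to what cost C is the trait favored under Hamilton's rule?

0.13275

r to a first cousin = 1/8 (first cousins share one grandparent pair — two paths of length 4: r = 2·(1/2)^4 = 1/8).
Hamilton's rule: n·r·B > C, so the trait is favored while C < n·r·B = 3·0.125·0.354 = 0.13275.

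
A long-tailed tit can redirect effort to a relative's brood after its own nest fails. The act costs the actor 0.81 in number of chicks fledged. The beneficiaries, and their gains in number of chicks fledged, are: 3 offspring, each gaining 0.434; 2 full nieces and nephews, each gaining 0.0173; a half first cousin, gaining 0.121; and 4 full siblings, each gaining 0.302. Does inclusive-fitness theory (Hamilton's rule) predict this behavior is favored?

Yes

Hamilton's rule: the trait is favored when the sum of r·B over every recipient exceeds the actor's cost C.
r to an offspring = 1/2 (one parent–offspring link: r = (1/2)^1 = 1/2).
r to a full niece or nephew = 1/4 (full aunt/uncle↔niece/nephew: two paths of length 3 through the shared grandparent pair: r = 2·(1/2)^3 = 1/4).
r to a half first cousin = 1/16 (half first cousins share one grandparent — one path of length 4: r = (1/2)^4 = 1/16).
r to a full sibling = 0.5 (full sibs share both parents — two paths of length 2: r = 2·(1/2)^2 = 1/2).
Summing one r·B term per recipient: 3·0.5·0.434 + 2·0.25·0.0173 + 1·0.0625·0.121 + 4·0.5·0.302 = 1.2712125.
1.2712125 > 0.81: the indirect benefit exceeds the cost.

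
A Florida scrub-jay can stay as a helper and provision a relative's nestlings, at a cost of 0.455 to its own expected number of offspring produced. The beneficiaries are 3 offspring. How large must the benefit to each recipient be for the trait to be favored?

r to an offspring = 0.5 (one parent–offspring link: r = (1/2)^1 = 1/2).
Hamilton's rule with n recipients of equal r: n·r·B > C, so B > C/(n·r) = 0.455/(3·0.5) = 0.3033.

0.3033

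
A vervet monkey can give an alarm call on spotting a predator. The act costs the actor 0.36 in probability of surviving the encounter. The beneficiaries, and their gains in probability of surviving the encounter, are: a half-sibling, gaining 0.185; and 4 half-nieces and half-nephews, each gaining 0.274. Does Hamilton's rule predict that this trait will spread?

No

Hamilton's rule: the trait is favored when the sum of r·B over every recipient exceeds the actor's cost C.
r to a half-sibling = 0.25 (half-sibs share one parent — one path of length 2: r = (1/2)^2 = 1/4).
r to a half-niece or half-nephew = 0.125 (half-aunt/uncle↔niece/nephew: one path of length 3: r = (1/2)^3 = 1/8).
Summing one r·B term per recipient: 1·0.25·0.185 + 4·0.125·0.274 = 0.18325.
0.18325 < 0.36: the indirect benefit is less than the cost.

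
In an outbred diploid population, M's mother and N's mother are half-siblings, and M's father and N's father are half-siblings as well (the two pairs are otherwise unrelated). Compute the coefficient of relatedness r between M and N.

0.125

Wright's path rule: contributions from independent ancestry routes add.
M and N are related in two ways: half first cousins through their mothers (r = 1/16) and half first cousins through their fathers (r = 1/16).
r = 1/16 + 1/16 = 1/8 = 0.125.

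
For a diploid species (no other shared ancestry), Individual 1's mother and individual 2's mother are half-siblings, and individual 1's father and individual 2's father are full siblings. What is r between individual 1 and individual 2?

With two independent routes of shared ancestry, r is the sum of the two contributions.
Individual 1 and individual 2 are related in two ways: half first cousins through their mothers (r = 1/16) and first cousins through their fathers (r = 1/8).
r = 1/16 + 1/8 = 0.1875.

0.1875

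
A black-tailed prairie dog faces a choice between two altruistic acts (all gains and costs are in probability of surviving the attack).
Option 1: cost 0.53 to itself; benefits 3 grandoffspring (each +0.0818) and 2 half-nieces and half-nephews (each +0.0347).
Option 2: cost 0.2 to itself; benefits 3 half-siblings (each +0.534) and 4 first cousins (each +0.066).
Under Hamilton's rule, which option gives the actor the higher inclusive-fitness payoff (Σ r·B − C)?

Option 2

Option 1: r to a grandoffspring = 0.25.
Option 1: r to a half-niece or half-nephew = 0.125.
Option 1: Σ r·B − C = (3·0.25·0.0818 + 2·0.125·0.0347) − 0.53 = -0.459975.
Option 2: r to a half-sibling = 0.25.
Option 2: r to a first cousin = 0.125.
Option 2: Σ r·B − C = (3·0.25·0.534 + 4·0.125·0.066) − 0.2 = 0.2335.
Option 2 has the higher net inclusive-fitness payoff.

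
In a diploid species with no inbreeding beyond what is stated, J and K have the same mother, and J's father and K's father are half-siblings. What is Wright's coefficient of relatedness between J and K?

With two independent routes of shared ancestry, r is the sum of the two contributions.
J and K are related in two ways: half-sibs through their shared mother (r = 1/4) and half first cousins through their fathers (r = 1/16).
r = 1/4 + 1/16 = 5/16 = 0.3125.

0.3125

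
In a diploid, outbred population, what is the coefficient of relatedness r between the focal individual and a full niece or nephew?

0.25

Full aunt/uncle↔niece/nephew: two paths of length 3 through the shared grandparent pair: r = 2·(1/2)^3 = 1/4.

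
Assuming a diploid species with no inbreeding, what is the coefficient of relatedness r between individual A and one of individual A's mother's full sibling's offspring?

0.125

Each parent–offspring link contributes a factor of 1/2, and independent paths through distinct common ancestors add.
First cousins share one grandparent pair — two paths of length 4: r = 2·(1/2)^4 = 1/8.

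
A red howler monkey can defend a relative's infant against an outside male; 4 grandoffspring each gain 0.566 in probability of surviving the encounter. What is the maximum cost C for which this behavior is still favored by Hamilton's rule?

0.566

r to a grandoffspring = 1/4 (two parent–offspring links: r = (1/2)^2 = 1/4).
Hamilton's rule: n·r·B > C, so the trait is favored while C < n·r·B = 4·0.25·0.566 = 0.566.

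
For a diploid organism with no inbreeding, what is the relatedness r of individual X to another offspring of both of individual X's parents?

0.5

Each parent–offspring link contributes a factor of 1/2, and independent paths through distinct common ancestors add.
Full sibs share both parents — two paths of length 2: r = 2·(1/2)^2 = 1/2.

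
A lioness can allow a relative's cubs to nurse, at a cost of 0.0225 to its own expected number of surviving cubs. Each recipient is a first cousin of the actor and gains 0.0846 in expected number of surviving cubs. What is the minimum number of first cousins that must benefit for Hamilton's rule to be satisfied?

r to a first cousin = 0.125 (first cousins share one grandparent pair — two paths of length 4: r = 2·(1/2)^4 = 1/8).
Hamilton's rule: n·r·B > C  ⇒  n > C/(r·B) = 0.0225/(0.125·0.0846) = 2.128.
The smallest integer exceeding 2.128 is 3.

3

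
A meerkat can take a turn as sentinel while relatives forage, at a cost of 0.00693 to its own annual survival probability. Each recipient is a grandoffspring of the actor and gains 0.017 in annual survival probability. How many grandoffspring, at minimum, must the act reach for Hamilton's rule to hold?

2

r to a grandoffspring = 0.25 (two parent–offspring links: r = (1/2)^2 = 1/4).
Hamilton's rule: n·r·B > C  ⇒  n > C/(r·B) = 0.00693/(0.25·0.017) = 1.631.
The smallest integer exceeding 1.631 is 2.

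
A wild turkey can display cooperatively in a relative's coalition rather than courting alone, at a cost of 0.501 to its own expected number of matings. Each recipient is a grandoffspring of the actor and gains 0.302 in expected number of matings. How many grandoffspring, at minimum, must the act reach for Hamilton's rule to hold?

7

r to a grandoffspring = 0.25 (two parent–offspring links: r = (1/2)^2 = 1/4).
Hamilton's rule: n·r·B > C  ⇒  n > C/(r·B) = 0.501/(0.25·0.302) = 6.636.
The smallest integer exceeding 6.636 is 7.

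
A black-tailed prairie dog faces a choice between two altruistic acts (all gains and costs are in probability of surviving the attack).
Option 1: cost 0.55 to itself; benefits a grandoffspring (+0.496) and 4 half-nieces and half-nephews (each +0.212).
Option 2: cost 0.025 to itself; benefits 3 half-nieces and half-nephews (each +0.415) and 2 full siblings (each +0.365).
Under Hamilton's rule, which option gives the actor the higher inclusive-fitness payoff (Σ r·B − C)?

Option 2

Option 1: r to a grandoffspring = 0.25.
Option 1: r to a half-niece or half-nephew = 0.125.
Option 1: Σ r·B − C = (1·0.25·0.496 + 4·0.125·0.212) − 0.55 = -0.32.
Option 2: r to a half-niece or half-nephew = 0.125.
Option 2: r to a full sibling = 0.5.
Option 2: Σ r·B − C = (3·0.125·0.415 + 2·0.5·0.365) − 0.025 = 0.495625.
Option 2 has the higher net inclusive-fitness payoff.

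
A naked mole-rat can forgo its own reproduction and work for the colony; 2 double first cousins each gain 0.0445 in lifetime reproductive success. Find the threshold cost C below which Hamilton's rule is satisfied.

r to a double first cousin = 1/4 (double first cousins share both grandparent pairs — four paths of length 4: r = 4·(1/2)^4 = 1/4).
Hamilton's rule: n·r·B > C, so the trait is favored while C < n·r·B = 2·0.25·0.0445 = 0.02225.

0.02225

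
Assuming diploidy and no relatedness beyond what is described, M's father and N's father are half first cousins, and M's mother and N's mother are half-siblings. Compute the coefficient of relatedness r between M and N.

Wright's path rule: contributions from independent ancestry routes add.
M and N are related in two ways: half second cousins through their fathers (r = 1/64) and half first cousins through their mothers (r = 1/16).
r = 1/64 + 1/16 = 0.078125.

0.078125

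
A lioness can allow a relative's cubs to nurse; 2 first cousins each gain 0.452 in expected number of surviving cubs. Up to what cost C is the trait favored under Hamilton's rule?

r to a first cousin = 0.125 (first cousins share one grandparent pair — two paths of length 4: r = 2·(1/2)^4 = 1/8).
Hamilton's rule: n·r·B > C, so the trait is favored while C < n·r·B = 2·0.125·0.452 = 0.113.

0.113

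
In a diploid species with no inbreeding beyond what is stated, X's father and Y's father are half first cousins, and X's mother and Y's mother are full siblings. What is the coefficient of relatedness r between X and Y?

Relatedness sums over independent paths through distinct common ancestors.
X and Y are related in two ways: half second cousins through their fathers (r = 1/64) and first cousins through their mothers (r = 1/8).
r = 1/64 + 1/8 = 9/64 = 0.140625.

0.140625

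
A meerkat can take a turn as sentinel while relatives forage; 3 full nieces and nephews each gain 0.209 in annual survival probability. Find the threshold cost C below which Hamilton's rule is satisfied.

0.15675

r to a full niece or nephew = 1/4 (full aunt/uncle↔niece/nephew: two paths of length 3 through the shared grandparent pair: r = 2·(1/2)^3 = 1/4).
Hamilton's rule: n·r·B > C, so the trait is favored while C < n·r·B = 3·0.25·0.209 = 0.15675.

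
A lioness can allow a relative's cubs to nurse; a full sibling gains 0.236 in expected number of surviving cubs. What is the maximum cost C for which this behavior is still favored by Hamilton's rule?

0.118

r to a full sibling = 1/2 (full sibs share both parents — two paths of length 2: r = 2·(1/2)^2 = 1/2).
Hamilton's rule: n·r·B > C, so the trait is favored while C < n·r·B = 1·0.5·0.236 = 0.118.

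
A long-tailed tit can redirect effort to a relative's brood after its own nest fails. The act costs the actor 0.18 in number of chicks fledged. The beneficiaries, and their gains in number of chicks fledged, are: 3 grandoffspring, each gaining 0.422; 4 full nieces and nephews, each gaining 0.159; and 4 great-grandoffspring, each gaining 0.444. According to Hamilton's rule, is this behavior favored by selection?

Yes

Hamilton's rule: the trait is favored when the sum of r·B over every recipient exceeds the actor's cost C.
r to a grandoffspring = 0.25 (two parent–offspring links: r = (1/2)^2 = 1/4).
r to a full niece or nephew = 1/4 (full aunt/uncle↔niece/nephew: two paths of length 3 through the shared grandparent pair: r = 2·(1/2)^3 = 1/4).
r to a great-grandoffspring = 0.125 (three parent–offspring links: r = (1/2)^3 = 1/8).
Summing one r·B term per recipient: 3·0.25·0.422 + 4·0.25·0.159 + 4·0.125·0.444 = 0.6975.
0.6975 > 0.18: the indirect benefit exceeds the cost.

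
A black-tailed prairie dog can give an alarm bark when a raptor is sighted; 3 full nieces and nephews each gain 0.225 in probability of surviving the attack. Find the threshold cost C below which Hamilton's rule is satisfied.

r to a full niece or nephew = 0.25 (full aunt/uncle↔niece/nephew: two paths of length 3 through the shared grandparent pair: r = 2·(1/2)^3 = 1/4).
Hamilton's rule: n·r·B > C, so the trait is favored while C < n·r·B = 3·0.25·0.225 = 0.16875.

0.16875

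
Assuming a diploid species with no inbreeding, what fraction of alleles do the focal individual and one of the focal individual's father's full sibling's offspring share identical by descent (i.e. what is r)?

Each parent–offspring link contributes a factor of 1/2, and independent paths through distinct common ancestors add.
First cousins share one grandparent pair — two paths of length 4: r = 2·(1/2)^4 = 1/8.

0.125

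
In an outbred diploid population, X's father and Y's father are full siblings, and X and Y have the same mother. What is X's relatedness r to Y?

With two independent routes of shared ancestry, r is the sum of the two contributions.
X and Y are related in two ways: first cousins through their fathers (r = 1/8) and half-sibs through their shared mother (r = 1/4).
r = 1/8 + 1/4 = 0.375.

0.375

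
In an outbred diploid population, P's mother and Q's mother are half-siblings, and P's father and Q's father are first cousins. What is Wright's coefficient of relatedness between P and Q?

With two independent routes of shared ancestry, r is the sum of the two contributions.
P and Q are related in two ways: half first cousins through their mothers (r = 1/16) and second cousins through their fathers (r = 1/32).
r = 1/16 + 1/32 = 0.09375.

0.09375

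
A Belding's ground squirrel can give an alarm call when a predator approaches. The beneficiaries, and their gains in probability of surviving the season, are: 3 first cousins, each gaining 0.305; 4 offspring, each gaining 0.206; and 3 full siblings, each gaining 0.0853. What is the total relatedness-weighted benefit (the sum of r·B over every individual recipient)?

0.654325

r to a first cousin = 1/8 (first cousins share one grandparent pair — two paths of length 4: r = 2·(1/2)^4 = 1/8).
r to an offspring = 0.5 (one parent–offspring link: r = (1/2)^1 = 1/2).
r to a full sibling = 1/2 (full sibs share both parents — two paths of length 2: r = 2·(1/2)^2 = 1/2).
Summing one r·B term per recipient: 3·0.125·0.305 + 4·0.5·0.206 + 3·0.5·0.0853 = 0.654325.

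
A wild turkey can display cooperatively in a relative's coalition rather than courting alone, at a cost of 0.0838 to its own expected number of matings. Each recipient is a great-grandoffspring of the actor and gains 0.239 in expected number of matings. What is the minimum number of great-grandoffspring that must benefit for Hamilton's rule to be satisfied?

r to a great-grandoffspring = 0.125 (three parent–offspring links: r = (1/2)^3 = 1/8).
Hamilton's rule: n·r·B > C  ⇒  n > C/(r·B) = 0.0838/(0.125·0.239) = 2.805.
The smallest integer exceeding 2.805 is 3.

3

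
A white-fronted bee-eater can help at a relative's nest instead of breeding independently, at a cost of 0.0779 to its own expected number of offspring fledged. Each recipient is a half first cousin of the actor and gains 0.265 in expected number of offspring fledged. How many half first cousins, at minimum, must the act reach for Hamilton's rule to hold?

5

r to a half first cousin = 0.0625 (half first cousins share one grandparent — one path of length 4: r = (1/2)^4 = 1/16).
Hamilton's rule: n·r·B > C  ⇒  n > C/(r·B) = 0.0779/(0.0625·0.265) = 4.703.
The smallest integer exceeding 4.703 is 5.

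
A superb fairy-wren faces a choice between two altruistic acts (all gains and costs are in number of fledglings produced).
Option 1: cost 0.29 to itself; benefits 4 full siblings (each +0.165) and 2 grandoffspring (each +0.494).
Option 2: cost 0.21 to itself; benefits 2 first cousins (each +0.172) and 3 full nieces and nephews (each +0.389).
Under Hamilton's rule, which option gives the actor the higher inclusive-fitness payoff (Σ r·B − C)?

Option 1

Option 1: r to a full sibling = 0.5.
Option 1: r to a grandoffspring = 0.25.
Option 1: Σ r·B − C = (4·0.5·0.165 + 2·0.25·0.494) − 0.29 = 0.287.
Option 2: r to a first cousin = 0.125.
Option 2: r to a full niece or nephew = 0.25.
Option 2: Σ r·B − C = (2·0.125·0.172 + 3·0.25·0.389) − 0.21 = 0.12475.
Option 1 has the higher net inclusive-fitness payoff.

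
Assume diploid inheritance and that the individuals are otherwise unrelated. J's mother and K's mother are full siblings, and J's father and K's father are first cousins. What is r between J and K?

0.15625

Wright's path rule: contributions from independent ancestry routes add.
J and K are related in two ways: first cousins through their mothers (r = 1/8) and second cousins through their fathers (r = 1/32).
r = 1/8 + 1/32 = 5/32 = 0.15625.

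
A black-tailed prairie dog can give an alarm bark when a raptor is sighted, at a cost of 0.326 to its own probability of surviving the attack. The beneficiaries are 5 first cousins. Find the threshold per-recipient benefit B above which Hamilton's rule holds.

r to a first cousin = 1/8 (first cousins share one grandparent pair — two paths of length 4: r = 2·(1/2)^4 = 1/8).
Hamilton's rule with n recipients of equal r: n·r·B > C, so B > C/(n·r) = 0.326/(5·0.125) = 0.5216.

0.5216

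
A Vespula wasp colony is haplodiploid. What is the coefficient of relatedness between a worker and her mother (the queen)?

0.5

One meiotic link between diploid queen and diploid daughter: r = 1/2.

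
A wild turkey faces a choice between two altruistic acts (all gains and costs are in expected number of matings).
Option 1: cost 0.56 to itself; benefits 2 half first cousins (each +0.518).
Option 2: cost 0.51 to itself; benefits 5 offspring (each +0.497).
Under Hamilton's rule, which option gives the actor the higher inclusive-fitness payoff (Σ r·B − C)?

Option 1: r to a half first cousin = 0.0625.
Option 1: Σ r·B − C = (2·0.0625·0.518) − 0.56 = -0.49525.
Option 2: r to an offspring = 0.5.
Option 2: Σ r·B − C = (5·0.5·0.497) − 0.51 = 0.7325.
Option 2 has the higher net inclusive-fitness payoff.

Option 2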